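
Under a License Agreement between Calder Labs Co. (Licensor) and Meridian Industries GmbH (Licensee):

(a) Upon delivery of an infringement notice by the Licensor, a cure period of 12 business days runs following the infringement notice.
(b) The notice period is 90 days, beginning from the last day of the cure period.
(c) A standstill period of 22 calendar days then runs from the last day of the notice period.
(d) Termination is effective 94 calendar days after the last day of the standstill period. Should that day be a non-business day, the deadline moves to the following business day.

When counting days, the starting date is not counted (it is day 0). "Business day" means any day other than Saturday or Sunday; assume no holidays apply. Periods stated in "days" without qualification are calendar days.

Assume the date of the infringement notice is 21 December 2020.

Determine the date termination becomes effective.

2 August 2021

The last day of the cure period: 12 business days after Monday, 21 December 2020, skipping weekends — Dec 22, Dec 23, Dec 24, Dec 25, …, Jan 4, Jan 5, Jan 6 — lands on Wednesday, 6 January 2021.
The last day of the notice period: 90 calendar days after 6 January 2021 is 6 April 2021.
Adding 22 calendar days to 6 April 2021 gives 28 April 2021, which is the last day of the standstill period.
Adding 94 calendar days to 28 April 2021 gives 31 July 2021, which is the date termination becomes effective. That falls on a Saturday, so it rolls to the next business day, Monday, 2 August 2021.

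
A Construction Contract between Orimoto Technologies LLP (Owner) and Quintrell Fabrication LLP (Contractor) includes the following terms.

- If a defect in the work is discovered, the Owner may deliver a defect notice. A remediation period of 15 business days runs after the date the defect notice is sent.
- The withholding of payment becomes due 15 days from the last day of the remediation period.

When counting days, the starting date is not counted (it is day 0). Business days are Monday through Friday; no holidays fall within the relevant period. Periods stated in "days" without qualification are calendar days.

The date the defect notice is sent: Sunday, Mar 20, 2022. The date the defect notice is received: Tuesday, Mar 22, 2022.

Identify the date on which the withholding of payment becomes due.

Apr 23, 2022

The last day of the remediation period: 15 business days after Sunday, Mar 20, 2022, skipping weekends — Mar 21, Mar 22, Mar 23, Mar 24, …, Apr 6, Apr 7, Apr 8 — lands on Friday, Apr 8, 2022.
The date on which the withholding of payment becomes due: Apr 8, 2022 + 15 days = Apr 23, 2022.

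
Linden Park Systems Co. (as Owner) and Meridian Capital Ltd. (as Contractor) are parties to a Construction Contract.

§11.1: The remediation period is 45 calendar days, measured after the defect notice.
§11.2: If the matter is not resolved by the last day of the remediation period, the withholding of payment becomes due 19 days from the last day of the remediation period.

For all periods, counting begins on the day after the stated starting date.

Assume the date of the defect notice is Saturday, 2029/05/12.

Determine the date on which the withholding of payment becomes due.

2029/07/15

The last day of the remediation period: 2029/05/12 + 45 days = 2029/06/26.
The date on which the withholding of payment becomes due: 19 calendar days after 2029/06/26 is 2029/07/15.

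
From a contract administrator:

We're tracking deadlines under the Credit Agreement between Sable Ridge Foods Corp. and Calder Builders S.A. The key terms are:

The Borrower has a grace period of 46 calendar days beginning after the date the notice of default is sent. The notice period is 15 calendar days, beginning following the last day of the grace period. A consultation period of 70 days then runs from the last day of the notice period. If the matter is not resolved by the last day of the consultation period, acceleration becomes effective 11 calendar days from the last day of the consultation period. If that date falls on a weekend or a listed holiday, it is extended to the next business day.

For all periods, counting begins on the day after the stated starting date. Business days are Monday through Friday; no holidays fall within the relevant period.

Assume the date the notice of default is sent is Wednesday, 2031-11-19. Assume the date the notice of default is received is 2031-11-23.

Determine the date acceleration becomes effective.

The last day of the grace period: 2031-11-19 + 46 days = 2032-01-04.
Adding 15 calendar days to 2032-01-04 gives 2032-01-19, which is the last day of the notice period.
The last day of the consultation period: 70 calendar days after 2032-01-19 is 2032-03-29.
Adding 11 calendar days to 2032-03-29 gives 2032-04-09, which is the date acceleration becomes effective. 2032-04-09 is a Friday, so no roll-forward applies.

2032-04-09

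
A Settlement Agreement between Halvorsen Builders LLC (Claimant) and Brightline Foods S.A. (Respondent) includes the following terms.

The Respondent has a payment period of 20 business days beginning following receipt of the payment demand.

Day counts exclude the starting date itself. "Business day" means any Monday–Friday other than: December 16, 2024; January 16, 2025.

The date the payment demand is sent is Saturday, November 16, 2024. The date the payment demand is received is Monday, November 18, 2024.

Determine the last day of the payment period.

December 17, 2024

The last day of the payment period: counting 20 business days from Monday, November 18, 2024 (Nov 19, Nov 20, Nov 21, Nov 22, …, Dec 12, Dec 13, Dec 17, skipping weekends and the listed holiday on Dec 16) reaches Tuesday, December 17, 2024.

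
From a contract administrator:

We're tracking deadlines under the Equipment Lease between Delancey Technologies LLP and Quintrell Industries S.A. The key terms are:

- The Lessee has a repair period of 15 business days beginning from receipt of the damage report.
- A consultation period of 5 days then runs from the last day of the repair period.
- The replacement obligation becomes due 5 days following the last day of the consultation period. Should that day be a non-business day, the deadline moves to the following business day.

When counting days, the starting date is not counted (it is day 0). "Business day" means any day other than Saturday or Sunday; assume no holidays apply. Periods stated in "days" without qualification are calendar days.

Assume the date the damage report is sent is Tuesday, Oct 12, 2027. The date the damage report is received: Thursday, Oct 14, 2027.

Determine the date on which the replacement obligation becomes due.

The last day of the repair period: counting 15 business days from Thursday, Oct 14, 2027 (Oct 15, Oct 18, Oct 19, Oct 20, …, Nov 2, Nov 3, Nov 4, skipping weekends) reaches Thursday, Nov 4, 2027.
Adding 5 calendar days to Nov 4, 2027 gives Nov 9, 2027, which is the last day of the consultation period.
Adding 5 calendar days to Nov 9, 2027 gives Nov 14, 2027, which is the date on which the replacement obligation becomes due. That falls on a Sunday, so it rolls to the next business day, Monday, Nov 15, 2027.

Nov 15, 2027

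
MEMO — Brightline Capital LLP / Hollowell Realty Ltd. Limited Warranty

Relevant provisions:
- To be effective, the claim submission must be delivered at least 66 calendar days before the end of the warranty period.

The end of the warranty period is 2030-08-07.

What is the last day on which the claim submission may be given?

Counting back 66 calendar days from 2030-08-07 gives 2030-06-02.

2030-06-02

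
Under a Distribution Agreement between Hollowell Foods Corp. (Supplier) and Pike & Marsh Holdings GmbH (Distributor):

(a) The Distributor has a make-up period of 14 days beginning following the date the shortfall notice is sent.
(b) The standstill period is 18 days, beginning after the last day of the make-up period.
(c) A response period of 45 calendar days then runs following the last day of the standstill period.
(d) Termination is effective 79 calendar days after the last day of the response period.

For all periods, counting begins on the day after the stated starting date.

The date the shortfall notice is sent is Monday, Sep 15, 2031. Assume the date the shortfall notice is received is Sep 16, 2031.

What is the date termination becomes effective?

Feb 18, 2032

The last day of the make-up period: Sep 15, 2031 + 14 days = Sep 29, 2031.
Adding 18 calendar days to Sep 29, 2031 gives Oct 17, 2031, which is the last day of the standstill period.
The last day of the response period: 45 calendar days after Oct 17, 2031 is Dec 1, 2031.
The date termination becomes effective: Dec 1, 2031 + 79 days = Feb 18, 2032.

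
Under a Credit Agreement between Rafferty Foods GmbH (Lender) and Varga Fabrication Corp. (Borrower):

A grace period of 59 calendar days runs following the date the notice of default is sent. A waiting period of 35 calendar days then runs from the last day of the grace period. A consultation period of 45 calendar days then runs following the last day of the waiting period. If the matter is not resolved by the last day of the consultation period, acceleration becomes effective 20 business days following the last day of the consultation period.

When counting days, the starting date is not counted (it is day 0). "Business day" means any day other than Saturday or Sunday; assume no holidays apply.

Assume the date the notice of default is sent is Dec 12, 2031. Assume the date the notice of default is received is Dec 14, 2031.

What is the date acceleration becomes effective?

May 27, 2032

The last day of the grace period: 59 calendar days after Dec 12, 2031 is Feb 9, 2032.
The last day of the waiting period: Feb 9, 2032 + 35 days = Mar 15, 2032.
Adding 45 calendar days to Mar 15, 2032 gives Apr 29, 2032, which is the last day of the consultation period.
The date acceleration becomes effective: 20 business days after Thursday, Apr 29, 2032, skipping weekends — Apr 30, May 3, May 4, May 5, …, May 25, May 26, May 27 — lands on Thursday, May 27, 2032.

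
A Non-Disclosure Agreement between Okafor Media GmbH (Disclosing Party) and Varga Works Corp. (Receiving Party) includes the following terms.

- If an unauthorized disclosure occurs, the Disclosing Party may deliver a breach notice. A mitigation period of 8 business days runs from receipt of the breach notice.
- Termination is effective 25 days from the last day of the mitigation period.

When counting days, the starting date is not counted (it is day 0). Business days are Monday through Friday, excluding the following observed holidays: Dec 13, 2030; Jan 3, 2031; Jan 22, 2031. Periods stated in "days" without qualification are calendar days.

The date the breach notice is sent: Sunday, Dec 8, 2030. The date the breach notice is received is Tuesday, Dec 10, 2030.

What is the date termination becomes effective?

The last day of the mitigation period: counting 8 business days from Tuesday, Dec 10, 2030 (Dec 11, Dec 12, Dec 16, Dec 17, Dec 18, Dec 19, Dec 20, Dec 23, skipping weekends and the listed holiday on Dec 13) reaches Monday, Dec 23, 2030.
The date termination becomes effective: 25 calendar days after Dec 23, 2030 is Jan 17, 2031.

Jan 17, 2031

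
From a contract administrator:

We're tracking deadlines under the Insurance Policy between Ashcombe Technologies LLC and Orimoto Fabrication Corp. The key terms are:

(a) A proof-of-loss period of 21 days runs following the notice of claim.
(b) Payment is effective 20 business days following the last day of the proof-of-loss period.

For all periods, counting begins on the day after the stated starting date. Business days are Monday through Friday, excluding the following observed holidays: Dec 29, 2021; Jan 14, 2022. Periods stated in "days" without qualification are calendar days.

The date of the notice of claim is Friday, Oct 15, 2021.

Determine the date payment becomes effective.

The last day of the proof-of-loss period: 21 calendar days after Oct 15, 2021 is Nov 5, 2021.
From Friday, Nov 5, 2021, 20 business days (Nov 8, Nov 9, Nov 10, Nov 11, …, Dec 1, Dec 2, Dec 3, skipping weekends) brings us to Friday, Dec 3, 2021, which is the date payment becomes effective.

Dec 3, 2021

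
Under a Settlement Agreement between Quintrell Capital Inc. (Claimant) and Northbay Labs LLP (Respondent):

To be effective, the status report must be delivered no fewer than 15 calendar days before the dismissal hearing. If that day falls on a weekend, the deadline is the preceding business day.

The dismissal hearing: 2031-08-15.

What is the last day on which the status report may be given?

2031-07-31

2031-08-15 minus 15 days is 2031-07-31. That is a Thursday, so no adjustment is needed.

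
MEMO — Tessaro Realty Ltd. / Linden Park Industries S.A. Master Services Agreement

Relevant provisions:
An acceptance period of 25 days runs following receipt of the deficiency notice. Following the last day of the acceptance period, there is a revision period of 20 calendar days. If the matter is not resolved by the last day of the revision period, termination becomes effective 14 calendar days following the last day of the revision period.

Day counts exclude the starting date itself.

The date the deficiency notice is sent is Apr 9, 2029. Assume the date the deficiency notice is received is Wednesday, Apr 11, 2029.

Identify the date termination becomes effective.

Jun 9, 2029

The last day of the acceptance period: 25 calendar days after Apr 11, 2029 is May 6, 2029.
The last day of the revision period: May 6, 2029 + 20 days = May 26, 2029.
The date termination becomes effective: May 26, 2029 + 14 days = Jun 9, 2029.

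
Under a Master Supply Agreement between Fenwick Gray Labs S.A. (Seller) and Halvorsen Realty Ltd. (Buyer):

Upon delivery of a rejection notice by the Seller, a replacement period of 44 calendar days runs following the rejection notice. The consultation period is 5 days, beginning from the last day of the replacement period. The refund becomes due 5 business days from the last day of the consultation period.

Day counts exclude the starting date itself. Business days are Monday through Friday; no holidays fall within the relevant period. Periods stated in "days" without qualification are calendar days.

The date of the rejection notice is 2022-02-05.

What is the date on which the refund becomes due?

2022-04-01

The last day of the replacement period: 2022-02-05 + 44 days = 2022-03-21.
The last day of the consultation period: 5 calendar days after 2022-03-21 is 2022-03-26.
The date on which the refund becomes due: counting 5 business days from Saturday, 2022-03-26 (Mar 28, Mar 29, Mar 30, Mar 31, Apr 1, skipping weekends) reaches Friday, 2022-04-01.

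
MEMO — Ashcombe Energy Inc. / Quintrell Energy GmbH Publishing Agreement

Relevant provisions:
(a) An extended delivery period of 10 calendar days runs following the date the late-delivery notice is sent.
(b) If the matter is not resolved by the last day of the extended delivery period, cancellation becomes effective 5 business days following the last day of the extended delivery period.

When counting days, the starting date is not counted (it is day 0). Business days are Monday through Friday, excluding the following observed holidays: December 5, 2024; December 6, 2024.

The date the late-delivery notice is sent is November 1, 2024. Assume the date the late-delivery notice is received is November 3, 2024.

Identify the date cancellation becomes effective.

November 18, 2024

The last day of the extended delivery period: November 1, 2024 + 10 days = November 11, 2024.
From Monday, November 11, 2024, 5 business days (Nov 12, Nov 13, Nov 14, Nov 15, Nov 18, skipping weekends) brings us to Monday, November 18, 2024, which is the date cancellation becomes effective.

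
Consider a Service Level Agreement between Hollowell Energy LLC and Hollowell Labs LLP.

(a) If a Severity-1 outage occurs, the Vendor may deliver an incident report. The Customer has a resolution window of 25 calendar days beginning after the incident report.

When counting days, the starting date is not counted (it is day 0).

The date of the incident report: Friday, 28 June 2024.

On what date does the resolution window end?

The last day of the resolution window: 25 calendar days after 28 June 2024 is 23 July 2024.

23 July 2024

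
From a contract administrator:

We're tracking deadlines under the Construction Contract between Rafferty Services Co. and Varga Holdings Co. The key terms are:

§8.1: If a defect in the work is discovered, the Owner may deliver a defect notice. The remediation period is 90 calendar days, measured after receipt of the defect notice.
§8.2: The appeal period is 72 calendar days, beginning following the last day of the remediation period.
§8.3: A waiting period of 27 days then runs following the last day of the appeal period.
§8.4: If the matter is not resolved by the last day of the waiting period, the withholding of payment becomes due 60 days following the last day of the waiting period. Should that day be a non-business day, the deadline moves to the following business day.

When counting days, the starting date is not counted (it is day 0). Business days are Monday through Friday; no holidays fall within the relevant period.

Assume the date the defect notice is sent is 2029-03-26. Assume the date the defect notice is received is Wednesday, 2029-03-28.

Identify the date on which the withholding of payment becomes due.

2029-12-03

Adding 90 calendar days to 2029-03-28 gives 2029-06-26, which is the last day of the remediation period.
Adding 72 calendar days to 2029-06-26 gives 2029-09-06, which is the last day of the appeal period.
Adding 27 calendar days to 2029-09-06 gives 2029-10-03, which is the last day of the waiting period.
The date on which the withholding of payment becomes due: 60 calendar days after 2029-10-03 is 2029-12-02. That falls on a Sunday, so it rolls to the next business day, Monday, 2029-12-03.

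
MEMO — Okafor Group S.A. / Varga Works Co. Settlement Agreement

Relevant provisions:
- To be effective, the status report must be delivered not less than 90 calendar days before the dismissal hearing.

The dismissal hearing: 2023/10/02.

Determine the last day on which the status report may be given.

Counting back 90 calendar days from 2023/10/02 gives 2023/07/04.

2023/07/04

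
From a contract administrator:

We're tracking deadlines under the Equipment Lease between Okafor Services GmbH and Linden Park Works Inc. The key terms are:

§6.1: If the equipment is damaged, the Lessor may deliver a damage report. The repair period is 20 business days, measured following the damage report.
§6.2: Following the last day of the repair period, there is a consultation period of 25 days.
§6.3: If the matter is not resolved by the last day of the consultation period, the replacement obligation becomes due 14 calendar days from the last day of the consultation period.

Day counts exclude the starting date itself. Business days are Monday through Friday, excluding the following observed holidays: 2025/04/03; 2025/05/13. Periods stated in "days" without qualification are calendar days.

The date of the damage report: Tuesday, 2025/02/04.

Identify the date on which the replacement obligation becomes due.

2025/04/12

The last day of the repair period: counting 20 business days from Tuesday, 2025/02/04 (Feb 5, Feb 6, Feb 7, Feb 10, …, Feb 28, Mar 3, Mar 4, skipping weekends) reaches Tuesday, 2025/03/04.
The last day of the consultation period: 2025/03/04 + 25 days = 2025/03/29.
The date on which the replacement obligation becomes due: 14 calendar days after 2025/03/29 is 2025/04/12.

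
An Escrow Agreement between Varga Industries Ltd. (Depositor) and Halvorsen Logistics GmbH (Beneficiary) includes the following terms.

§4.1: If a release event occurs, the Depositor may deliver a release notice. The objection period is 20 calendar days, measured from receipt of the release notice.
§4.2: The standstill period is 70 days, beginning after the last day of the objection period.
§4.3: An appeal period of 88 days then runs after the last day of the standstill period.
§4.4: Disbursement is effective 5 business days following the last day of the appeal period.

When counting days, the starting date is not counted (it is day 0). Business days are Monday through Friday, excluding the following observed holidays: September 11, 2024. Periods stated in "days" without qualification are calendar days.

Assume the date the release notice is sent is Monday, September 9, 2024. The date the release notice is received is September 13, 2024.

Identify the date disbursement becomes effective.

The last day of the objection period: 20 calendar days after September 13, 2024 is October 3, 2024.
Adding 70 calendar days to October 3, 2024 gives December 12, 2024, which is the last day of the standstill period.
Adding 88 calendar days to December 12, 2024 gives March 10, 2025, which is the last day of the appeal period.
The date disbursement becomes effective: 5 business days after Monday, March 10, 2025, skipping weekends — Mar 11, Mar 12, Mar 13, Mar 14, Mar 17 — lands on Monday, March 17, 2025.

March 17, 2025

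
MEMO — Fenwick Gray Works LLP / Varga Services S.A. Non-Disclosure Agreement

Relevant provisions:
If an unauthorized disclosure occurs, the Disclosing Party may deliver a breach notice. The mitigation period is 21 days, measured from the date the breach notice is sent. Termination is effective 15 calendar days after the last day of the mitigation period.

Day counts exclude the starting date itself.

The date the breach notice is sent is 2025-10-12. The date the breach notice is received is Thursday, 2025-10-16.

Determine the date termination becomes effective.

2025-11-17

The last day of the mitigation period: 21 calendar days after 2025-10-12 is 2025-11-02.
Adding 15 calendar days to 2025-11-02 gives 2025-11-17, which is the date termination becomes effective.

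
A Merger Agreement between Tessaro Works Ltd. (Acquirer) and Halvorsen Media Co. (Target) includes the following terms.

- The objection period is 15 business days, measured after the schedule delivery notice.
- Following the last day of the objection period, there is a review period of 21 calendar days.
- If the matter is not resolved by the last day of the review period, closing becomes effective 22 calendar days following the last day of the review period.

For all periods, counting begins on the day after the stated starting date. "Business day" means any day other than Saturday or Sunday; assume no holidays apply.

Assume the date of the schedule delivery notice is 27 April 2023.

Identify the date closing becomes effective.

30 June 2023

The last day of the objection period: counting 15 business days from Thursday, 27 April 2023 (Apr 28, May 1, May 2, May 3, …, May 16, May 17, May 18, skipping weekends) reaches Thursday, 18 May 2023.
Adding 21 calendar days to 18 May 2023 gives 8 June 2023, which is the last day of the review period.
The date closing becomes effective: 8 June 2023 + 22 days = 30 June 2023.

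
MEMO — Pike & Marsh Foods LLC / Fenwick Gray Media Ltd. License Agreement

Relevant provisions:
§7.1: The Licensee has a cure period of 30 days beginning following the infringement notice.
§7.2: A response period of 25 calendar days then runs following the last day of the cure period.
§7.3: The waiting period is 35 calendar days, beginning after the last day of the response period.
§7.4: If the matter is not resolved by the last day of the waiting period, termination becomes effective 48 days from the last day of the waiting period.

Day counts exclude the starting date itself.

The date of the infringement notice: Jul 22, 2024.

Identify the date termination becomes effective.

Dec 7, 2024

The last day of the cure period: 30 calendar days after Jul 22, 2024 is Aug 21, 2024.
The last day of the response period: Aug 21, 2024 + 25 days = Sep 15, 2024.
Adding 35 calendar days to Sep 15, 2024 gives Oct 20, 2024, which is the last day of the waiting period.
The date termination becomes effective: 48 calendar days after Oct 20, 2024 is Dec 7, 2024.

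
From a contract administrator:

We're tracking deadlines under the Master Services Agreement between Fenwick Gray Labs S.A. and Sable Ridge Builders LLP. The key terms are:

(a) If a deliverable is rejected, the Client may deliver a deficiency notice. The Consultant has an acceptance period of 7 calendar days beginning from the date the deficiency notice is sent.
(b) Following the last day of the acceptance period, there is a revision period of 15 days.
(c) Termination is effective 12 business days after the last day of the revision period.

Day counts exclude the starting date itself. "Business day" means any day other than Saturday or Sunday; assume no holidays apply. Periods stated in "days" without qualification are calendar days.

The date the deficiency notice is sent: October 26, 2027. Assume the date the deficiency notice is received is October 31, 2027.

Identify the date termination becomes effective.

The last day of the acceptance period: October 26, 2027 + 7 days = November 2, 2027.
The last day of the revision period: November 2, 2027 + 15 days = November 17, 2027.
From Wednesday, November 17, 2027, 12 business days (Nov 18, Nov 19, Nov 22, Nov 23, …, Dec 1, Dec 2, Dec 3, skipping weekends) brings us to Friday, December 3, 2027, which is the date termination becomes effective.

December 3, 2027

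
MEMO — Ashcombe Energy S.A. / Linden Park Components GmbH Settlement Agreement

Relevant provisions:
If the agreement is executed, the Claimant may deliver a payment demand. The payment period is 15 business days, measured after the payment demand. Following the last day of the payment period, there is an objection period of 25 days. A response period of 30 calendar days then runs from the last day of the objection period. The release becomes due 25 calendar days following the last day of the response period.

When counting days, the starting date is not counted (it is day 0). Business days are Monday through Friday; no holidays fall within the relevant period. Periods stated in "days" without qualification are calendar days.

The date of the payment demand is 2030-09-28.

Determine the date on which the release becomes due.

From Saturday, 2030-09-28, 15 business days (Sep 30, Oct 1, Oct 2, Oct 3, …, Oct 16, Oct 17, Oct 18, skipping weekends) brings us to Friday, 2030-10-18, which is the last day of the payment period.
The last day of the objection period: 2030-10-18 + 25 days = 2030-11-12.
The last day of the response period: 2030-11-12 + 30 days = 2030-12-12.
The date on which the release becomes due: 2030-12-12 + 25 days = 2031-01-06.

2031-01-06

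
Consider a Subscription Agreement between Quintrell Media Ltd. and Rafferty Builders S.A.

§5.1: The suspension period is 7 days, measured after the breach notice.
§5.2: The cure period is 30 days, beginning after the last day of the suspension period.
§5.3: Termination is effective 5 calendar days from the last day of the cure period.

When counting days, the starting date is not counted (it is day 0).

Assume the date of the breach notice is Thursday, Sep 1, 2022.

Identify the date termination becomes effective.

The last day of the suspension period: Sep 1, 2022 + 7 days = Sep 8, 2022.
The last day of the cure period: Sep 8, 2022 + 30 days = Oct 8, 2022.
Adding 5 calendar days to Oct 8, 2022 gives Oct 13, 2022, which is the date termination becomes effective.

Oct 13, 2022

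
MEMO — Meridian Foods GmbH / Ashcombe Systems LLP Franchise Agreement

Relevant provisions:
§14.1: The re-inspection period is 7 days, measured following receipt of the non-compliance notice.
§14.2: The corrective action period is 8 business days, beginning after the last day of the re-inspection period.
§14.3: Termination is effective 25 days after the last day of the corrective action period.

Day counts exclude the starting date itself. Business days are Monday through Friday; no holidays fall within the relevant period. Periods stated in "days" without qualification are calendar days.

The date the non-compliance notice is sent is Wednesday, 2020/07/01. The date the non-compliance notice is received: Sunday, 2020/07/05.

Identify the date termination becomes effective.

Adding 7 calendar days to 2020/07/05 gives 2020/07/12, which is the last day of the re-inspection period.
From Sunday, 2020/07/12, 8 business days (Jul 13, Jul 14, Jul 15, Jul 16, Jul 17, Jul 20, Jul 21, Jul 22, skipping weekends) brings us to Wednesday, 2020/07/22, which is the last day of the corrective action period.
Adding 25 calendar days to 2020/07/22 gives 2020/08/16, which is the date termination becomes effective.

2020/08/16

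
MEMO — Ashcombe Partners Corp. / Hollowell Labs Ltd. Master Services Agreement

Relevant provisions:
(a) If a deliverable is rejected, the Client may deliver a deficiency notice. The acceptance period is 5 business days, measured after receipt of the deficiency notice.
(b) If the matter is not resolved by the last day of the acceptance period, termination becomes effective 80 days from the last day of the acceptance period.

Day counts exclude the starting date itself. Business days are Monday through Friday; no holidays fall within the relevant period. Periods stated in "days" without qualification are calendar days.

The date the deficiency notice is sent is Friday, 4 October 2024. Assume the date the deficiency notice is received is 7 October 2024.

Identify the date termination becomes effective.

The last day of the acceptance period: 5 business days after Monday, 7 October 2024, skipping weekends — Oct 8, Oct 9, Oct 10, Oct 11, Oct 14 — lands on Monday, 14 October 2024.
Adding 80 calendar days to 14 October 2024 gives 2 January 2025, which is the date termination becomes effective.

2 January 2025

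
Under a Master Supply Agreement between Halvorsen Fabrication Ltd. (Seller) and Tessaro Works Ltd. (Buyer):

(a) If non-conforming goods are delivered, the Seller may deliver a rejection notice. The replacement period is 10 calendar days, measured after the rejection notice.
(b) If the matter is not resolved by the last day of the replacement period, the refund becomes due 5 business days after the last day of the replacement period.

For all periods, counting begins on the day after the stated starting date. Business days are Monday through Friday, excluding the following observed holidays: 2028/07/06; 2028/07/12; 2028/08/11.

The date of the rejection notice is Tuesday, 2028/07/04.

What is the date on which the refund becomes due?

2028/07/21

The last day of the replacement period: 2028/07/04 + 10 days = 2028/07/14.
From Friday, 2028/07/14, 5 business days (Jul 17, Jul 18, Jul 19, Jul 20, Jul 21, skipping weekends) brings us to Friday, 2028/07/21, which is the date on which the refund becomes due.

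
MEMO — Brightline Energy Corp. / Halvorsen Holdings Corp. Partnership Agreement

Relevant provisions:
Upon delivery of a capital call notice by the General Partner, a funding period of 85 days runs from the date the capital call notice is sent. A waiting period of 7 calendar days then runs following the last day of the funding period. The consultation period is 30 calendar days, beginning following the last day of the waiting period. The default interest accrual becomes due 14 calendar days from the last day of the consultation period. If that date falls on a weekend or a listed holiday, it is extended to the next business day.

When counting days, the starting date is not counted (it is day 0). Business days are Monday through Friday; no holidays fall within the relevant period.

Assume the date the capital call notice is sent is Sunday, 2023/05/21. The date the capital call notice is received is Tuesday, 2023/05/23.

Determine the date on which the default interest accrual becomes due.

2023/10/04

Adding 85 calendar days to 2023/05/21 gives 2023/08/14, which is the last day of the funding period.
The last day of the waiting period: 7 calendar days after 2023/08/14 is 2023/08/21.
Adding 30 calendar days to 2023/08/21 gives 2023/09/20, which is the last day of the consultation period.
The date on which the default interest accrual becomes due: 2023/09/20 + 14 days = 2023/10/04. 2023/10/04 is a Wednesday, so no roll-forward applies.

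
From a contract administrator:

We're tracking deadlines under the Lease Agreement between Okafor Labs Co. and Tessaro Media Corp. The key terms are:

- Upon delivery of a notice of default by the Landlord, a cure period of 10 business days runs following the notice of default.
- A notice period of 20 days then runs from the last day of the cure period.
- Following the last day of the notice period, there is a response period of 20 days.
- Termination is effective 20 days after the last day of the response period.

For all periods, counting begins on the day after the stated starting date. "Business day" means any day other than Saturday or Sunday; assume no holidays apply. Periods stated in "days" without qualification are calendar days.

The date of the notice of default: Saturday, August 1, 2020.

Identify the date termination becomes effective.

October 13, 2020

From Saturday, August 1, 2020, 10 business days (Aug 3, Aug 4, Aug 5, Aug 6, Aug 7, Aug 10, Aug 11, Aug 12, Aug 13, Aug 14, skipping weekends) brings us to Friday, August 14, 2020, which is the last day of the cure period.
Adding 20 calendar days to August 14, 2020 gives September 3, 2020, which is the last day of the notice period.
Adding 20 calendar days to September 3, 2020 gives September 23, 2020, which is the last day of the response period.
The date termination becomes effective: 20 calendar days after September 23, 2020 is October 13, 2020.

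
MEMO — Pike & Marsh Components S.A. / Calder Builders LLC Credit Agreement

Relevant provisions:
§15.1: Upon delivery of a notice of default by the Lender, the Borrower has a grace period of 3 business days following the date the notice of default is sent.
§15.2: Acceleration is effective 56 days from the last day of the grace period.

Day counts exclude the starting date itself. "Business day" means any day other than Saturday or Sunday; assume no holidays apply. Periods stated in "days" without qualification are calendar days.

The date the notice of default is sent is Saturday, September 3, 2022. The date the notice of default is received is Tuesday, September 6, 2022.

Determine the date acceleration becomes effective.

From Saturday, September 3, 2022, 3 business days (Sep 5, Sep 6, Sep 7, skipping weekends) brings us to Wednesday, September 7, 2022, which is the last day of the grace period.
The date acceleration becomes effective: September 7, 2022 + 56 days = November 2, 2022.

November 2, 2022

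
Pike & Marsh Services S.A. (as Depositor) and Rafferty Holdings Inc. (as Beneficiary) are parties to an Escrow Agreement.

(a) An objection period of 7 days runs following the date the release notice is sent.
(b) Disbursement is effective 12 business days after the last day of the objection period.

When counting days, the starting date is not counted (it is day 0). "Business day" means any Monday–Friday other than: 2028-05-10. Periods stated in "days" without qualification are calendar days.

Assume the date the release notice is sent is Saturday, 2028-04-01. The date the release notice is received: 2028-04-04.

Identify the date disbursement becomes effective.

2028-04-25

The last day of the objection period: 7 calendar days after 2028-04-01 is 2028-04-08.
The date disbursement becomes effective: counting 12 business days from Saturday, 2028-04-08 (Apr 10, Apr 11, Apr 12, Apr 13, …, Apr 21, Apr 24, Apr 25, skipping weekends) reaches Tuesday, 2028-04-25.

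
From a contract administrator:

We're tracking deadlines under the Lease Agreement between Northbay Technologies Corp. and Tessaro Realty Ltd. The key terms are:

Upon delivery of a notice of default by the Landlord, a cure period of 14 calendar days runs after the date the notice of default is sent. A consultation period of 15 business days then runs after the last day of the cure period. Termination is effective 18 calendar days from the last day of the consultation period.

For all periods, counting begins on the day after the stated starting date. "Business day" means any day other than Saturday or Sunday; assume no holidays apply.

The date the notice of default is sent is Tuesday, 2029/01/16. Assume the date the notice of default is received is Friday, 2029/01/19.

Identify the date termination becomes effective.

Adding 14 calendar days to 2029/01/16 gives 2029/01/30, which is the last day of the cure period.
The last day of the consultation period: 15 business days after Tuesday, 2029/01/30, skipping weekends — Jan 31, Feb 1, Feb 2, Feb 5, …, Feb 16, Feb 19, Feb 20 — lands on Tuesday, 2029/02/20.
Adding 18 calendar days to 2029/02/20 gives 2029/03/10, which is the date termination becomes effective.

2029/03/10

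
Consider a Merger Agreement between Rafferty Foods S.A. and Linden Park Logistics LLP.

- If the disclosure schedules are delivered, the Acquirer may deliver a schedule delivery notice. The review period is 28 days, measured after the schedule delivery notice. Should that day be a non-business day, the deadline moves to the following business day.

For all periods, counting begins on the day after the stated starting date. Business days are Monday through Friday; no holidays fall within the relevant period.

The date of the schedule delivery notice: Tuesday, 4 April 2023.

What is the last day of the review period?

2 May 2023

The last day of the review period: 28 calendar days after 4 April 2023 is 2 May 2023. 2 May 2023 is a Tuesday, so no roll-forward applies.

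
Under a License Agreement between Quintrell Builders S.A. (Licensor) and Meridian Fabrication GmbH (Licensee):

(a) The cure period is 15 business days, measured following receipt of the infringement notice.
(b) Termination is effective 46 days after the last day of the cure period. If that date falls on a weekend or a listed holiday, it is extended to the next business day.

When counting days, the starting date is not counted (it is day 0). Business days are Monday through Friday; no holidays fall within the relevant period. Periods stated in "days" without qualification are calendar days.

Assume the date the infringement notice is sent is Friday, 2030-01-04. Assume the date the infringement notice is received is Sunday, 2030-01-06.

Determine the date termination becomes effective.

2030-03-12

The last day of the cure period: 15 business days after Sunday, 2030-01-06, skipping weekends — Jan 7, Jan 8, Jan 9, Jan 10, …, Jan 23, Jan 24, Jan 25 — lands on Friday, 2030-01-25.
Adding 46 calendar days to 2030-01-25 gives 2030-03-12, which is the date termination becomes effective. 2030-03-12 is a Tuesday, so no roll-forward applies.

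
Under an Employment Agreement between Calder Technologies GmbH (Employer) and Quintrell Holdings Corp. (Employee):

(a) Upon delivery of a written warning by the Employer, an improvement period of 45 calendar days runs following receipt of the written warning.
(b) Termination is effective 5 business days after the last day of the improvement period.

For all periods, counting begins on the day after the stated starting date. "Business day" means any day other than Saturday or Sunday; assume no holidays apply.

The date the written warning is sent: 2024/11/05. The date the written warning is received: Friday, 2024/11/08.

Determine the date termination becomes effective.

Adding 45 calendar days to 2024/11/08 gives 2024/12/23, which is the last day of the improvement period.
From Monday, 2024/12/23, 5 business days (Dec 24, Dec 25, Dec 26, Dec 27, Dec 30, skipping weekends) brings us to Monday, 2024/12/30, which is the date termination becomes effective.

2024/12/30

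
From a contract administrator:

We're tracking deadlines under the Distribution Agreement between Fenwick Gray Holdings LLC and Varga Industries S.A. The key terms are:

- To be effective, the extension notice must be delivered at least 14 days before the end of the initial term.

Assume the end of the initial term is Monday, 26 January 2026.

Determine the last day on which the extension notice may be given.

12 January 2026

Counting back 14 calendar days from 26 January 2026 gives 12 January 2026.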